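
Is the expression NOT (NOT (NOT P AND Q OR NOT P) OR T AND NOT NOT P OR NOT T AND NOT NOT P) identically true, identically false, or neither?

neither

NOT (NOT (NOT P AND Q OR NOT P) OR T AND NOT NOT P OR NOT T AND NOT NOT P)
= NOT (NOT (NOT P AND Q OR NOT P) OR NOT NOT P)   — distribution
= NOT (NOT NOT P OR NOT NOT P)   — absorption
= NOT P AND NOT P   — De Morgan
= NOT P   — idempotence
This depends on P, so it is not a constant.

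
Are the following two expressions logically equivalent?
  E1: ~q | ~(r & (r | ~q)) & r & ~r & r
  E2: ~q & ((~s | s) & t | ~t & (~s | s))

Yes

E1: ~q | ~(r & (r | ~q)) & r & ~r & r
    = ~q | ~r & r & ~r & r   (absorption)
    = ~q | ~r & r   (idempotence)
    = ~q   (complement / identity)
E2: ~q & ((~s | s) & t | ~t & (~s | s))
    = ~q & (~s | s)   (distribution)
    = ~q   (complement / identity)
Both reduce to ~q, so they are equivalent.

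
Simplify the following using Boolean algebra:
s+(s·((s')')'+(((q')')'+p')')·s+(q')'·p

s+(s·((s')')'+(((q')')'+p')')·s+(q')'·p
= s+(s·s'+(((q')')'+p')')·s+(q')'·p
= s+(s·s'+(q'+p')')·s+(q')'·p
= s+(s·s'+q·p)·s+(q')'·p
= s+q·p·s+(q')'·p
= s+q·p·s+q·p
= s+q·p

s+q·p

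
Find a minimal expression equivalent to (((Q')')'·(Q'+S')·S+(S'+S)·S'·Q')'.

(((Q')')'·(Q'+S')·S+(S'+S)·S'·Q')'
= (((Q')')'·(Q'+S')·S+S'·Q')'   — complement / identity
= (Q'·(Q'+S')·S+S'·Q')'   — double negation
= (Q'·S+S'·Q')'   — absorption
= (Q')'   — distribution
= Q   — double negation

Q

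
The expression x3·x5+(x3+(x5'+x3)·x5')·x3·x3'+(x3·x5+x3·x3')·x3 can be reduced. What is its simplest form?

x3·x5

x3·x5+(x3+(x5'+x3)·x5')·x3·x3'+(x3·x5+x3·x3')·x3
= x3·x5+(x3+x5')·x3·x3'+(x3·x5+x3·x3')·x3
= x3·x5+x3·x3'+(x3·x5+x3·x3')·x3
= x3·x5+x3·x3'
= x3·x5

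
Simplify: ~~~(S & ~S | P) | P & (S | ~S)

~~~(S & ~S | P) | P & (S | ~S)
= ~~~(S & ~S | P) | P   (complement / identity)
= ~~~P | P   (complement / identity)
= ~P | P   (double negation)
= 1   (complement)

1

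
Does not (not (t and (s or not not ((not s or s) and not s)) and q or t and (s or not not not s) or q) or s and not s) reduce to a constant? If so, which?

not (not (t and (s or not not ((not s or s) and not s)) and q or t and (s or not not not s) or q) or s and not s)
= not (not (t and (s or not not not s) and q or t and (s or not not not s) or q) or s and not s)   (complement / identity)
= not (not (t and (s or not not not s) or q) or s and not s)   (absorption)
= not not (t and (s or not not not s) or q)   (complement / identity)
= not not (t and (s or not s) or q)   (double negation)
= t and (s or not s) or q   (double negation)
= t or q   (complement / identity)
This depends on q, t, so it is not a constant.

no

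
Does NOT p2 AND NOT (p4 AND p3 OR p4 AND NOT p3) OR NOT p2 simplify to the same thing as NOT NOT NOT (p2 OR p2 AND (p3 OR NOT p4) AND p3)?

Yes

E1: NOT p2 AND NOT (p4 AND p3 OR p4 AND NOT p3) OR NOT p2
    = NOT p2 AND NOT p4 OR NOT p2   (distribution)
    = NOT p2   (absorption)
E2: NOT NOT NOT (p2 OR p2 AND (p3 OR NOT p4) AND p3)
    = NOT NOT NOT (p2 OR p2 AND p3)   (absorption)
    = NOT (p2 OR p2 AND p3)   (double negation)
    = NOT p2   (absorption)
Both reduce to NOT p2, so they are equivalent.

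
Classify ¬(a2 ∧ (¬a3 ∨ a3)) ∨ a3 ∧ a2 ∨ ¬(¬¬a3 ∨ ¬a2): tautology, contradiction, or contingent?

tautology

¬(a2 ∧ (¬a3 ∨ a3)) ∨ a3 ∧ a2 ∨ ¬(¬¬a3 ∨ ¬a2)
= ¬a2 ∨ a3 ∧ a2 ∨ ¬(¬¬a3 ∨ ¬a2)
= ¬a2 ∨ a3 ∧ a2 ∨ ¬a3 ∧ a2
= ¬a2 ∨ a2
= True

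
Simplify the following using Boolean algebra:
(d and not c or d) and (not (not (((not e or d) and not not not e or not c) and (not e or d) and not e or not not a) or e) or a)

d and (not e or a)

(d and not c or d) and (not (not (((not e or d) and not not not e or not c) and (not e or d) and not e or not not a) or e) or a)
= (d and not c or d) and (not (not (((not e or d) and not e or not c) and (not e or d) and not e or not not a) or e) or a)
= (d and not c or d) and (not (not ((not e or d) and not e or not not a) or e) or a)
= (d and not c or d) and (not (not (not e or not not a) or e) or a)
= d and (not (not (not e or not not a) or e) or a)
= d and (not (e and not a or e) or a)
= d and (not e or a)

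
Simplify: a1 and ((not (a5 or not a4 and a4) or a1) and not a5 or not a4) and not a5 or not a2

a1 and ((not (a5 or not a4 and a4) or a1) and not a5 or not a4) and not a5 or not a2
= a1 and ((not a5 or a1) and not a5 or not a4) and not a5 or not a2   — complement / identity
= a1 and (not a5 or not a4) and not a5 or not a2   — absorption
= a1 and not a5 or not a2   — absorption

a1 and not a5 or not a2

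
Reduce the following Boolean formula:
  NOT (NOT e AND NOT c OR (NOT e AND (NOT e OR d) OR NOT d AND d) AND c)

NOT (NOT e AND NOT c OR (NOT e AND (NOT e OR d) OR NOT d AND d) AND c)
= NOT (NOT e AND NOT c OR NOT e AND (NOT e OR d) AND c)   — complement / identity
= NOT (NOT e AND NOT c OR NOT e AND c)   — absorption
= NOT NOT e   — distribution
= e   — double negation

e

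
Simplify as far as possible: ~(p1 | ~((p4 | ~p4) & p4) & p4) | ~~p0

~p1 | p0

~(p1 | ~((p4 | ~p4) & p4) & p4) | ~~p0
= ~(p1 | ~((p4 | ~p4) & p4) & p4) | p0   — double negation
= ~(p1 | ~p4 & p4) | p0   — complement / identity
= ~p1 | p0   — complement / identity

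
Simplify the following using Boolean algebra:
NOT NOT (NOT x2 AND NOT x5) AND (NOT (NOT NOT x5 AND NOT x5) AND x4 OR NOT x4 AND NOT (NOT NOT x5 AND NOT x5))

NOT x2 AND NOT x5

NOT NOT (NOT x2 AND NOT x5) AND (NOT (NOT NOT x5 AND NOT x5) AND x4 OR NOT x4 AND NOT (NOT NOT x5 AND NOT x5))
= NOT NOT (NOT x2 AND NOT x5) AND NOT (NOT NOT x5 AND NOT x5)   [distribution]
= NOT x2 AND NOT x5 AND NOT (NOT NOT x5 AND NOT x5)   [double negation]
= NOT x2 AND NOT x5 AND (NOT x5 OR x5)   [De Morgan]
= NOT x2 AND NOT x5   [complement / identity]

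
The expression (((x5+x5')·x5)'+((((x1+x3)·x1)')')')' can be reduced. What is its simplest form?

x5·x1

(((x5+x5')·x5)'+((((x1+x3)·x1)')')')'
= (x5+x5')·x5·(((x1+x3)·x1)')'
= (x5+x5')·x5·(x1')'
= x5·(x1')'
= x5·x1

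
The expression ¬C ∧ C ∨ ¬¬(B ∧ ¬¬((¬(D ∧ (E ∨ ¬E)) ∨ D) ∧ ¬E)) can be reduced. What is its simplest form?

¬C ∧ C ∨ ¬¬(B ∧ ¬¬((¬(D ∧ (E ∨ ¬E)) ∨ D) ∧ ¬E))
= ¬C ∧ C ∨ ¬¬(B ∧ ¬¬((¬D ∨ D) ∧ ¬E))   — complement / identity
= ¬C ∧ C ∨ ¬¬(B ∧ ¬¬¬E)   — complement / identity
= ¬¬(B ∧ ¬¬¬E)   — complement / identity
= B ∧ ¬¬¬E   — double negation
= B ∧ ¬E   — double negation

B ∧ ¬E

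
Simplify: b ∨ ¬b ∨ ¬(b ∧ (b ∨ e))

True

b ∨ ¬b ∨ ¬(b ∧ (b ∨ e))
= b ∨ ¬b ∨ ¬b   (absorption)
= b ∨ ¬b   (idempotence)
= True   (complement)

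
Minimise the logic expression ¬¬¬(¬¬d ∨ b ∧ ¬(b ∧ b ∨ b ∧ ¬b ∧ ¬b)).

¬d

¬¬¬(¬¬d ∨ b ∧ ¬(b ∧ b ∨ b ∧ ¬b ∧ ¬b))
= ¬¬¬(¬¬d ∨ b ∧ ¬(b ∧ b ∨ b ∧ ¬b))   — idempotence
= ¬¬¬(¬¬d ∨ b ∧ ¬b)   — distribution
= ¬¬¬¬¬d   — complement / identity
= ¬¬¬d   — double negation
= ¬d   — double negation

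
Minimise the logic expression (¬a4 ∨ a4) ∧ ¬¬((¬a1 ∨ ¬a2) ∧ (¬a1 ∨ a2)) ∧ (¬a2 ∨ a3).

¬a1 ∧ (¬a2 ∨ a3)

(¬a4 ∨ a4) ∧ ¬¬((¬a1 ∨ ¬a2) ∧ (¬a1 ∨ a2)) ∧ (¬a2 ∨ a3)
= (¬a4 ∨ a4) ∧ ¬¬(¬a1 ∨ ¬a2 ∧ a2) ∧ (¬a2 ∨ a3)
= (¬a4 ∨ a4) ∧ ¬¬¬a1 ∧ (¬a2 ∨ a3)
= ¬¬¬a1 ∧ (¬a2 ∨ a3)
= ¬a1 ∧ (¬a2 ∨ a3)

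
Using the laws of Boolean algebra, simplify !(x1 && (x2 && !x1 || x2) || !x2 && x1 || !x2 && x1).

!x1

!(x1 && (x2 && !x1 || x2) || !x2 && x1 || !x2 && x1)
= !(x1 && x2 || !x2 && x1 || !x2 && x1)
= !(x1 && x2 || !x2 && x1)
= !x1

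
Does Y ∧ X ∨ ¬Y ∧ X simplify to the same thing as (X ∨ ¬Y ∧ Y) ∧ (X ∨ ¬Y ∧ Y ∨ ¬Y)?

Yes

E1: Y ∧ X ∨ ¬Y ∧ X
    = X   — distribution
E2: (X ∨ ¬Y ∧ Y) ∧ (X ∨ ¬Y ∧ Y ∨ ¬Y)
    = X ∨ ¬Y ∧ Y   — absorption
    = X   — complement / identity
Both reduce to X, so they are equivalent.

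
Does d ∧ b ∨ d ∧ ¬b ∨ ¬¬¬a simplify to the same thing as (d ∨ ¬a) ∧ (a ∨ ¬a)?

E1: d ∧ b ∨ d ∧ ¬b ∨ ¬¬¬a
    = d ∧ b ∨ d ∧ ¬b ∨ ¬a   [double negation]
    = d ∨ ¬a   [distribution]
E2: (d ∨ ¬a) ∧ (a ∨ ¬a)
    = d ∨ ¬a   [complement / identity]
Both reduce to d ∨ ¬a, so they are equivalent.

Yes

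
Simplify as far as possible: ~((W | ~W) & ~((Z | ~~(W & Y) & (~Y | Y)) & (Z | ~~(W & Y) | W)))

~((W | ~W) & ~((Z | ~~(W & Y) & (~Y | Y)) & (Z | ~~(W & Y) | W)))
= ~((W | ~W) & ~((Z | ~~(W & Y)) & (Z | ~~(W & Y) | W)))   [complement / identity]
= ~((W | ~W) & ~(Z | ~~(W & Y)))   [absorption]
= ~((W | ~W) & ~(Z | W & Y))   [double negation]
= ~~(Z | W & Y)   [complement / identity]
= Z | W & Y   [double negation]

Z | W & Y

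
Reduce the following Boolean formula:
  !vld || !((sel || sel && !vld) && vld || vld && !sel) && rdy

!vld

!vld || !((sel || sel && !vld) && vld || vld && !sel) && rdy
= !vld || !(sel && vld || vld && !sel) && rdy   — absorption
= !vld || !vld && rdy   — distribution
= !vld   — absorption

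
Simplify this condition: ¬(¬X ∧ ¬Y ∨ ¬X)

¬(¬X ∧ ¬Y ∨ ¬X)
= ¬¬X   (absorption)
= X   (double negation)

X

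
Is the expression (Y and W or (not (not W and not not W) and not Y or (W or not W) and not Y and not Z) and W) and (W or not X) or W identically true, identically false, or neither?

neither

(Y and W or (not (not W and not not W) and not Y or (W or not W) and not Y and not Z) and W) and (W or not X) or W
= (Y and W or ((W or not W) and not Y or (W or not W) and not Y and not Z) and W) and (W or not X) or W
= (Y and W or (W or not W) and not Y and W) and (W or not X) or W
= (Y and W or not Y and W) and (W or not X) or W
= W and (W or not X) or W
= W or W
= W
This depends on W, so it is not a constant.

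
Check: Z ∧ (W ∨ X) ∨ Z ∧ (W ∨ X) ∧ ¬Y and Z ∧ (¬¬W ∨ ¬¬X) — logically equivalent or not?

Yes

E1: Z ∧ (W ∨ X) ∨ Z ∧ (W ∨ X) ∧ ¬Y
    = Z ∧ (W ∨ X)   [absorption]
E2: Z ∧ (¬¬W ∨ ¬¬X)
    = Z ∧ (W ∨ ¬¬X)   [double negation]
    = Z ∧ (W ∨ X)   [double negation]
Both reduce to Z ∧ (W ∨ X), so they are equivalent.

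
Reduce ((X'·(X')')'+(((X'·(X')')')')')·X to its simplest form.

X

((X'·(X')')'+(((X'·(X')')')')')·X
= ((X'·(X')')'+(X'·(X')')')·X   [double negation]
= (X'·(X')')'·X   [idempotence]
= (X+X')·X   [De Morgan]
= X   [complement / identity]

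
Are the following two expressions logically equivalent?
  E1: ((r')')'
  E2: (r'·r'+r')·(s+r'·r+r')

E1: ((r')')'
    = r'   — double negation
E2: (r'·r'+r')·(s+r'·r+r')
    = r'+r'·r'·(s+r'·r)   — distribution
    = r'+r'·r'·s   — complement / identity
    = r'+r'·s   — idempotence
    = r'   — absorption
Both reduce to r', so they are equivalent.

Yes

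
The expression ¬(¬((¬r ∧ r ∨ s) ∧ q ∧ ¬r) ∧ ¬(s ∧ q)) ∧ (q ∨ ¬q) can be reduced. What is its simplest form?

¬(¬((¬r ∧ r ∨ s) ∧ q ∧ ¬r) ∧ ¬(s ∧ q)) ∧ (q ∨ ¬q)
= ¬(¬((¬r ∧ r ∨ s) ∧ q ∧ ¬r) ∧ ¬(s ∧ q))   (complement / identity)
= (¬r ∧ r ∨ s) ∧ q ∧ ¬r ∨ s ∧ q   (De Morgan)
= s ∧ q ∧ ¬r ∨ s ∧ q   (complement / identity)
= s ∧ q   (absorption)

s ∧ q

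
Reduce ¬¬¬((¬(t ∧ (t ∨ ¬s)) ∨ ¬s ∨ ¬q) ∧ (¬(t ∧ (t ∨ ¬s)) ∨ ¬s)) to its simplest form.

¬¬¬((¬(t ∧ (t ∨ ¬s)) ∨ ¬s ∨ ¬q) ∧ (¬(t ∧ (t ∨ ¬s)) ∨ ¬s))
= ¬¬¬(¬(t ∧ (t ∨ ¬s)) ∨ ¬s)   (absorption)
= ¬¬¬(¬t ∨ ¬s)   (absorption)
= ¬(¬t ∨ ¬s)   (double negation)
= t ∧ s   (De Morgan)

t ∧ s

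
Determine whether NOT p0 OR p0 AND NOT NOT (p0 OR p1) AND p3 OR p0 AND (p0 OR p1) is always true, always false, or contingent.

NOT p0 OR p0 AND NOT NOT (p0 OR p1) AND p3 OR p0 AND (p0 OR p1)
= NOT p0 OR p0 AND (p0 OR p1) AND p3 OR p0 AND (p0 OR p1)   (double negation)
= NOT p0 OR p0 AND (p0 OR p1)   (absorption)
= NOT p0 OR p0   (absorption)
= TRUE   (complement)

always true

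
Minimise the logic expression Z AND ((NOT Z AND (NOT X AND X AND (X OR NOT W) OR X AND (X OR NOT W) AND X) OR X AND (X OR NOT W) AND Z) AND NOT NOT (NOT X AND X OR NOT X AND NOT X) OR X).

Z AND ((NOT Z AND (NOT X AND X AND (X OR NOT W) OR X AND (X OR NOT W) AND X) OR X AND (X OR NOT W) AND Z) AND NOT NOT (NOT X AND X OR NOT X AND NOT X) OR X)
= Z AND ((NOT Z AND X AND (X OR NOT W) OR X AND (X OR NOT W) AND Z) AND NOT NOT (NOT X AND X OR NOT X AND NOT X) OR X)   [distribution]
= Z AND ((NOT Z AND X AND (X OR NOT W) OR X AND (X OR NOT W) AND Z) AND (NOT X AND X OR NOT X AND NOT X) OR X)   [double negation]
= Z AND (X AND (X OR NOT W) AND (NOT X AND X OR NOT X AND NOT X) OR X)   [distribution]
= Z AND (X AND (X OR NOT W) AND NOT X OR X)   [distribution]
= Z AND (X AND NOT X OR X)   [absorption]
= Z AND X   [complement / identity]

Z AND X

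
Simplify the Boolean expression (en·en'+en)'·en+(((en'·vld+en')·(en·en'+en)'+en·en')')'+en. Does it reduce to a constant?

(en·en'+en)'·en+(((en'·vld+en')·(en·en'+en)'+en·en')')'+en
= (en·en'+en)'·en+(((en'·vld+en')·(en·en'+en)')')'+en
= (en·en'+en)'·en+(en'·vld+en')·(en·en'+en)'+en
= (en·en'+en)'·en+en'·(en·en'+en)'+en
= (en·en'+en)'+en
= en'+en
= 1

1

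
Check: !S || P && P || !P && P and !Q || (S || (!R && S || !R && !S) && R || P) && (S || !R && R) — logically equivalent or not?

No

E1: !S || P && P || !P && P
    = !S || P   — distribution
E2: !Q || (S || (!R && S || !R && !S) && R || P) && (S || !R && R)
    = !Q || (S || !R && R || P) && (S || !R && R)   — distribution
    = !Q || S || !R && R   — absorption
    = !Q || S   — complement / identity
These differ: at P=0, Q=1, R=0, S=0, E1 = 1 but E2 = 0.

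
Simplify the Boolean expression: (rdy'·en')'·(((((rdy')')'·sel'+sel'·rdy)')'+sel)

(rdy'·en')'·(((((rdy')')'·sel'+sel'·rdy)')'+sel)
= (rdy+en)·(((((rdy')')'·sel'+sel'·rdy)')'+sel)   [De Morgan]
= (rdy+en)·(((rdy'·sel'+sel'·rdy)')'+sel)   [double negation]
= (rdy+en)·(((sel')')'+sel)   [distribution]
= (rdy+en)·(sel'+sel)   [double negation]
= rdy+en   [complement / identity]

rdy+en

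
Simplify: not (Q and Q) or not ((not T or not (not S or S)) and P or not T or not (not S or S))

not Q or T

not (Q and Q) or not ((not T or not (not S or S)) and P or not T or not (not S or S))
= not (Q and Q) or not (not T or not (not S or S))   (absorption)
= not (Q and Q) or T and (not S or S)   (De Morgan)
= not (Q and Q) or T   (complement / identity)
= not Q or T   (idempotence)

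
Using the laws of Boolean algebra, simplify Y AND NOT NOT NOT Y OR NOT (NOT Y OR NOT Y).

Y

Y AND NOT NOT NOT Y OR NOT (NOT Y OR NOT Y)
= Y AND NOT Y OR NOT (NOT Y OR NOT Y)   — double negation
= Y AND NOT Y OR Y AND Y   — De Morgan
= Y   — distribution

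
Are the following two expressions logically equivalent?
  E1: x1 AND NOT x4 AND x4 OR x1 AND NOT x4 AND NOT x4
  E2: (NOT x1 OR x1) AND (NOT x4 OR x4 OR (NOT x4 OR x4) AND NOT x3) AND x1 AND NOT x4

Yes

E1: x1 AND NOT x4 AND x4 OR x1 AND NOT x4 AND NOT x4
    = x1 AND NOT x4   [distribution]
E2: (NOT x1 OR x1) AND (NOT x4 OR x4 OR (NOT x4 OR x4) AND NOT x3) AND x1 AND NOT x4
    = (NOT x4 OR x4 OR (NOT x4 OR x4) AND NOT x3) AND x1 AND NOT x4   [complement / identity]
    = (NOT x4 OR x4) AND x1 AND NOT x4   [absorption]
    = x1 AND NOT x4   [complement / identity]
Both reduce to x1 AND NOT x4, so they are equivalent.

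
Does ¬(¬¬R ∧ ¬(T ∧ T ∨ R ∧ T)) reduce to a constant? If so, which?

¬(¬¬R ∧ ¬(T ∧ T ∨ R ∧ T))
= ¬(¬¬R ∧ ¬((T ∨ R) ∧ T))   (distribution)
= ¬(¬¬R ∧ ¬T)   (absorption)
= ¬R ∨ T   (De Morgan)
This depends on R, T, so it is not a constant.

no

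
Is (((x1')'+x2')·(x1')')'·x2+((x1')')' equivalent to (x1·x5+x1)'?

E1: (((x1')'+x2')·(x1')')'·x2+((x1')')'
    = ((x1')')'·x2+((x1')')'   (absorption)
    = ((x1')')'   (absorption)
    = x1'   (double negation)
E2: (x1·x5+x1)'
    = x1'   (absorption)
Both reduce to x1', so they are equivalent.

Yes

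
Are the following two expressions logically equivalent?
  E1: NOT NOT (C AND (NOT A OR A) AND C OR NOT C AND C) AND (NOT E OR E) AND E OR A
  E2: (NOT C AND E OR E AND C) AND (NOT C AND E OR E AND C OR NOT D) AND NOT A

E1: NOT NOT (C AND (NOT A OR A) AND C OR NOT C AND C) AND (NOT E OR E) AND E OR A
    = NOT NOT (C AND C OR NOT C AND C) AND (NOT E OR E) AND E OR A   [complement / identity]
    = NOT NOT C AND (NOT E OR E) AND E OR A   [distribution]
    = C AND (NOT E OR E) AND E OR A   [double negation]
    = C AND E OR A   [complement / identity]
E2: (NOT C AND E OR E AND C) AND (NOT C AND E OR E AND C OR NOT D) AND NOT A
    = (NOT C AND E OR E AND C) AND NOT A   [absorption]
    = E AND NOT A   [distribution]
These differ: at A=1, C=0, D=0, E=1, E1 = 1 but E2 = 0.

No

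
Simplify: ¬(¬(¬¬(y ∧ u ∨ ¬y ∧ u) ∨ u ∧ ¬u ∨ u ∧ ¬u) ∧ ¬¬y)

u ∨ ¬y

¬(¬(¬¬(y ∧ u ∨ ¬y ∧ u) ∨ u ∧ ¬u ∨ u ∧ ¬u) ∧ ¬¬y)
= ¬(¬(¬¬(y ∧ u ∨ ¬y ∧ u) ∨ u ∧ ¬u) ∧ ¬¬y)   (idempotence)
= ¬(¬(¬¬u ∨ u ∧ ¬u) ∧ ¬¬y)   (distribution)
= ¬(¬¬¬u ∧ ¬¬y)   (complement / identity)
= ¬¬u ∨ ¬y   (De Morgan)
= u ∨ ¬y   (double negation)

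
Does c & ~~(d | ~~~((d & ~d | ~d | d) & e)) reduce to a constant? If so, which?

c & ~~(d | ~~~((d & ~d | ~d | d) & e))
= c & ~~(d | ~((d & ~d | ~d | d) & e))
= c & ~~(d | ~((~d | d) & e))
= c & (d | ~((~d | d) & e))
= c & (d | ~e)
This depends on c, d, e, so it is not a constant.

no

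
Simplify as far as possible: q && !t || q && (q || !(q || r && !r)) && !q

q && !t || q && (q || !(q || r && !r)) && !q
= q && !t || q && (q || !q) && !q   [complement / identity]
= q && !t || q && !q   [complement / identity]
= q && !t   [complement / identity]

q && !t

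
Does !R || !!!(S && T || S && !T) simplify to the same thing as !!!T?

E1: !R || !!!(S && T || S && !T)
    = !R || !!!S
    = !R || !S
E2: !!!T
    = !T
These differ: at R=0, S=0, T=1, E1 = 1 but E2 = 0.

No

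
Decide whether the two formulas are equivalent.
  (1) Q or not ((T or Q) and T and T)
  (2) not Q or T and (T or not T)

No

E1: Q or not ((T or Q) and T and T)
    = Q or not ((T or Q) and T)   (idempotence)
    = Q or not T   (absorption)
E2: not Q or T and (T or not T)
    = not Q or T   (complement / identity)
These differ: at Q=1, T=0, E1 = 1 but E2 = 0.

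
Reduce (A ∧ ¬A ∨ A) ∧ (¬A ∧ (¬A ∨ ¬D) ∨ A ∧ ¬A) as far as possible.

(A ∧ ¬A ∨ A) ∧ (¬A ∧ (¬A ∨ ¬D) ∨ A ∧ ¬A)
= A ∧ ¬A ∨ A ∧ ¬A ∧ (¬A ∨ ¬D)
= A ∧ ¬A ∨ A ∧ ¬A
= A ∧ ¬A
= False

False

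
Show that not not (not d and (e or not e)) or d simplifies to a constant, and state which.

not not (not d and (e or not e)) or d
= not not not d or d   — complement / identity
= not d or d   — double negation
= True   — complement

True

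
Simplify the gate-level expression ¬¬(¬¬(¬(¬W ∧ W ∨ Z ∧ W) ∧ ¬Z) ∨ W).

¬¬(¬¬(¬(¬W ∧ W ∨ Z ∧ W) ∧ ¬Z) ∨ W)
= ¬¬(¬(¬W ∧ W ∨ Z ∧ W ∨ Z) ∨ W)   [De Morgan]
= ¬¬(¬(Z ∧ W ∨ Z) ∨ W)   [complement / identity]
= ¬¬(¬Z ∨ W)   [absorption]
= ¬Z ∨ W   [double negation]

¬Z ∨ W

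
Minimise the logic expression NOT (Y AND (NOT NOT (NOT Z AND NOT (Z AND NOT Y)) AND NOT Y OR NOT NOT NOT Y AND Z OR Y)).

NOT (Y AND (NOT NOT (NOT Z AND NOT (Z AND NOT Y)) AND NOT Y OR NOT NOT NOT Y AND Z OR Y))
= NOT (Y AND (NOT (Z OR Z AND NOT Y) AND NOT Y OR NOT NOT NOT Y AND Z OR Y))   — De Morgan
= NOT (Y AND (NOT (Z OR Z AND NOT Y) AND NOT Y OR NOT Y AND Z OR Y))   — double negation
= NOT (Y AND (NOT Z AND NOT Y OR NOT Y AND Z OR Y))   — absorption
= NOT (Y AND (NOT Y OR Y))   — distribution
= NOT Y   — complement / identity

NOT Y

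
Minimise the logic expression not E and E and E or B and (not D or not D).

B and not D

not E and E and E or B and (not D or not D)
= not E and E and E or B and not D   — idempotence
= not E and E or B and not D   — idempotence
= B and not D   — complement / identity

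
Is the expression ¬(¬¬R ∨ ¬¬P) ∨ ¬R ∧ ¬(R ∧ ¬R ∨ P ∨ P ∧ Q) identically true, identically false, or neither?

¬(¬¬R ∨ ¬¬P) ∨ ¬R ∧ ¬(R ∧ ¬R ∨ P ∨ P ∧ Q)
= ¬(¬¬R ∨ ¬¬P) ∨ ¬R ∧ ¬(R ∧ ¬R ∨ P)
= ¬R ∧ ¬P ∨ ¬R ∧ ¬(R ∧ ¬R ∨ P)
= ¬R ∧ ¬P ∨ ¬R ∧ ¬P
= ¬R ∧ ¬P
This depends on P, R, so it is not a constant.

neither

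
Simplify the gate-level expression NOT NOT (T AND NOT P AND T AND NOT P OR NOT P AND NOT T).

NOT P

NOT NOT (T AND NOT P AND T AND NOT P OR NOT P AND NOT T)
= NOT NOT (T AND NOT P OR NOT P AND NOT T)   [idempotence]
= T AND NOT P OR NOT P AND NOT T   [double negation]
= NOT P   [distribution]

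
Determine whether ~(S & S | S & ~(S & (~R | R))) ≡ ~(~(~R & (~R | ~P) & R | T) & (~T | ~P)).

No

E1: ~(S & S | S & ~(S & (~R | R)))
    = ~(S & S | S & ~S)   [complement / identity]
    = ~S   [distribution]
E2: ~(~(~R & (~R | ~P) & R | T) & (~T | ~P))
    = ~(~(~R & R | T) & (~T | ~P))   [absorption]
    = ~(~T & (~T | ~P))   [complement / identity]
    = ~~T   [absorption]
    = T   [double negation]
These differ: at P=1, R=0, S=0, T=0, E1 = 1 but E2 = 0.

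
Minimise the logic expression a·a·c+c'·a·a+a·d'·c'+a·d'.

a·a·c+c'·a·a+a·d'·c'+a·d'
= a·a·c+c'·a·a+a·d'
= a·a+a·d'
= a·(a+d')
= a

a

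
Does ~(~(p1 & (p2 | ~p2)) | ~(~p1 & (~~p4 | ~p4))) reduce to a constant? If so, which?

~(~(p1 & (p2 | ~p2)) | ~(~p1 & (~~p4 | ~p4)))
= p1 & (p2 | ~p2) & ~p1 & (~~p4 | ~p4)   [De Morgan]
= p1 & (p2 | ~p2) & ~p1 & (p4 | ~p4)   [double negation]
= p1 & (p2 | ~p2) & ~p1   [complement / identity]
= p1 & ~p1   [complement / identity]
= 0   [complement]

yes, False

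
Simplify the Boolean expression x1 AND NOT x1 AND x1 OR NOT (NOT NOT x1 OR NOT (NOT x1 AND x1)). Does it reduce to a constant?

x1 AND NOT x1 AND x1 OR NOT (NOT NOT x1 OR NOT (NOT x1 AND x1))
= x1 AND NOT x1 AND x1 OR NOT x1 AND NOT x1 AND x1   [De Morgan]
= NOT x1 AND x1   [distribution]
= FALSE   [complement]

FALSE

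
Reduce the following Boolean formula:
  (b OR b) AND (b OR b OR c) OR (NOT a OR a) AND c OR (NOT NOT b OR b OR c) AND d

(b OR b) AND (b OR b OR c) OR (NOT a OR a) AND c OR (NOT NOT b OR b OR c) AND d
= (b OR b) AND (b OR b OR c) OR c OR (NOT NOT b OR b OR c) AND d   — complement / identity
= b OR b OR c OR (NOT NOT b OR b OR c) AND d   — absorption
= b OR b OR c OR (b OR b OR c) AND d   — double negation
= b OR b OR c   — absorption
= b OR c   — idempotence

b OR c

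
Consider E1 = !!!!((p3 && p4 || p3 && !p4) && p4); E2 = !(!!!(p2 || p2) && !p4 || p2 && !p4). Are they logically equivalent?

No

E1: !!!!((p3 && p4 || p3 && !p4) && p4)
    = !!!!(p3 && p4)   [distribution]
    = !!(p3 && p4)   [double negation]
    = p3 && p4   [double negation]
E2: !(!!!(p2 || p2) && !p4 || p2 && !p4)
    = !(!(p2 || p2) && !p4 || p2 && !p4)   [double negation]
    = !(!p2 && !p4 || p2 && !p4)   [idempotence]
    = !!p4   [distribution]
    = p4   [double negation]
These differ: at p2=0, p3=0, p4=1, E1 = 0 but E2 = 1.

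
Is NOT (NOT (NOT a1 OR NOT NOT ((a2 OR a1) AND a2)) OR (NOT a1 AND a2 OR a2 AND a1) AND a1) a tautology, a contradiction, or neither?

neither

NOT (NOT (NOT a1 OR NOT NOT ((a2 OR a1) AND a2)) OR (NOT a1 AND a2 OR a2 AND a1) AND a1)
= NOT (NOT (NOT a1 OR NOT NOT a2) OR (NOT a1 AND a2 OR a2 AND a1) AND a1)   (absorption)
= NOT (a1 AND NOT a2 OR (NOT a1 AND a2 OR a2 AND a1) AND a1)   (De Morgan)
= NOT (a1 AND NOT a2 OR a2 AND a1)   (distribution)
= NOT a1   (distribution)
This depends on a1, so it is not a constant.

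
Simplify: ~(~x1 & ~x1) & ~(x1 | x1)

~(~x1 & ~x1) & ~(x1 | x1)
= ~~x1 & ~(x1 | x1)   (idempotence)
= x1 & ~(x1 | x1)   (double negation)
= x1 & ~x1   (idempotence)
= 0   (complement)

0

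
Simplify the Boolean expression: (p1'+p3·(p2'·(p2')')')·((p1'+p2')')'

p1'+p3·p2'

(p1'+p3·(p2'·(p2')')')·((p1'+p2')')'
= (p1'+p3·(p2+p2'))·((p1'+p2')')'   (De Morgan)
= (p1'+p3)·((p1'+p2')')'   (complement / identity)
= (p1'+p3)·(p1'+p2')   (double negation)
= p1'+p3·p2'   (distribution)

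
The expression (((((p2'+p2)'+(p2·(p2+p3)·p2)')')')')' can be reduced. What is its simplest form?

p2'

(((((p2'+p2)'+(p2·(p2+p3)·p2)')')')')'
= ((((p2'+p2)·p2·(p2+p3)·p2)')')'
= (((p2·(p2+p3)·p2)')')'
= (((p2·p2)')')'
= ((p2')')'
= p2'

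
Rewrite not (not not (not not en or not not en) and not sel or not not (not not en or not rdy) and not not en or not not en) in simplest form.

not en

not (not not (not not en or not not en) and not sel or not not (not not en or not rdy) and not not en or not not en)
= not (not not (not not en or not not en) and not sel or (not not en or not rdy) and not not en or not not en)   [double negation]
= not (not not (not not en or not not en) and not sel or not not en or not not en)   [absorption]
= not ((not not en or not not en) and not sel or not not en or not not en)   [double negation]
= not (not not en or not not en)   [absorption]
= not not not en   [idempotence]
= not en   [double negation]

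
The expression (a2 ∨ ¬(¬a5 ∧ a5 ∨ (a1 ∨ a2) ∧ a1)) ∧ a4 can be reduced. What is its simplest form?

(a2 ∨ ¬a1) ∧ a4

(a2 ∨ ¬(¬a5 ∧ a5 ∨ (a1 ∨ a2) ∧ a1)) ∧ a4
= (a2 ∨ ¬((a1 ∨ a2) ∧ a1)) ∧ a4   (complement / identity)
= (a2 ∨ ¬a1) ∧ a4   (absorption)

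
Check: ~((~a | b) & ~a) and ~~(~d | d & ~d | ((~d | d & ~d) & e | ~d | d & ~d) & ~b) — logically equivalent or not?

E1: ~((~a | b) & ~a)
    = ~~a   — absorption
    = a   — double negation
E2: ~~(~d | d & ~d | ((~d | d & ~d) & e | ~d | d & ~d) & ~b)
    = ~~(~d | d & ~d | (~d | d & ~d) & ~b)   — absorption
    = ~~(~d | d & ~d)   — absorption
    = ~~~d   — complement / identity
    = ~d   — double negation
These differ: at a=0, b=0, d=0, e=1, E1 = 0 but E2 = 1.

No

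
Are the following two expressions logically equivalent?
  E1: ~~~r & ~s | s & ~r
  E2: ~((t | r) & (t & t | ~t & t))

E1: ~~~r & ~s | s & ~r
    = ~r & ~s | s & ~r   — double negation
    = ~r   — distribution
E2: ~((t | r) & (t & t | ~t & t))
    = ~((t | r) & t)   — distribution
    = ~t   — absorption
These differ: at r=1, s=0, t=0, E1 = 0 but E2 = 1.

No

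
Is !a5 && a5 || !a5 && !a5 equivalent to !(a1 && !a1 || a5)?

E1: !a5 && a5 || !a5 && !a5
    = !a5   [distribution]
E2: !(a1 && !a1 || a5)
    = !a5   [complement / identity]
Both reduce to !a5, so they are equivalent.

Yes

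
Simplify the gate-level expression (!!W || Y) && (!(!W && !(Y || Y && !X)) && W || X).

Y && X || W

(!!W || Y) && (!(!W && !(Y || Y && !X)) && W || X)
= (!!W || Y) && ((W || Y || Y && !X) && W || X)   — De Morgan
= (!!W || Y) && ((W || Y) && W || X)   — absorption
= (W || Y) && ((W || Y) && W || X)   — double negation
= (W || Y) && (W || X)   — absorption
= Y && X || W   — distribution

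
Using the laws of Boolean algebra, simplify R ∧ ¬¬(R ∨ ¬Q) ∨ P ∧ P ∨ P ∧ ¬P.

R ∧ ¬¬(R ∨ ¬Q) ∨ P ∧ P ∨ P ∧ ¬P
= R ∧ ¬¬(R ∨ ¬Q) ∨ P   — distribution
= R ∧ (R ∨ ¬Q) ∨ P   — double negation
= R ∨ P   — absorption

R ∨ P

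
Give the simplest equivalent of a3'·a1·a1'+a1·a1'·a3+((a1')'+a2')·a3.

a3'·a1·a1'+a1·a1'·a3+((a1')'+a2')·a3
= a1·a1'+((a1')'+a2')·a3   [distribution]
= a1·a1'+(a1+a2')·a3   [double negation]
= (a1+a2')·a3   [complement / identity]

(a1+a2')·a3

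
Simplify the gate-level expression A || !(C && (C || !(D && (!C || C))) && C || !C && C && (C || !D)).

A || !C

A || !(C && (C || !(D && (!C || C))) && C || !C && C && (C || !D))
= A || !(C && (C || !D) && C || !C && C && (C || !D))   [complement / identity]
= A || !(C && (C || !D))   [distribution]
= A || !C   [absorption]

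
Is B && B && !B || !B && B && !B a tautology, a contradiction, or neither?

B && B && !B || !B && B && !B
= B && !B   — distribution
= false   — complement

contradiction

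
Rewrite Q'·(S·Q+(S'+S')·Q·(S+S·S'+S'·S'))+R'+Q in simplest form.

R'+Q

Q'·(S·Q+(S'+S')·Q·(S+S·S'+S'·S'))+R'+Q
= Q'·(S·Q+S'·Q·(S+S·S'+S'·S'))+R'+Q
= Q'·(S·Q+S'·Q·(S+S'))+R'+Q
= Q'·(S·Q+S'·Q)+R'+Q
= Q'·Q+R'+Q
= R'+Q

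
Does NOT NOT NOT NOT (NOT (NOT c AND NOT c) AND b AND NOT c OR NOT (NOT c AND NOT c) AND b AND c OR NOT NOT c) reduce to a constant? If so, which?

no

NOT NOT NOT NOT (NOT (NOT c AND NOT c) AND b AND NOT c OR NOT (NOT c AND NOT c) AND b AND c OR NOT NOT c)
= NOT NOT NOT NOT (NOT (NOT c AND NOT c) AND b OR NOT NOT c)   (distribution)
= NOT NOT NOT NOT (NOT NOT c AND b OR NOT NOT c)   (idempotence)
= NOT NOT NOT NOT NOT NOT c   (absorption)
= NOT NOT NOT NOT c   (double negation)
= NOT NOT c   (double negation)
= c   (double negation)
This depends on c, so it is not a constant.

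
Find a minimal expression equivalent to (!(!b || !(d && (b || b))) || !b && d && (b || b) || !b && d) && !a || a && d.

d

(!(!b || !(d && (b || b))) || !b && d && (b || b) || !b && d) && !a || a && d
= (b && d && (b || b) || !b && d && (b || b) || !b && d) && !a || a && d
= (d && (b || b) || !b && d) && !a || a && d
= (d && b || !b && d) && !a || a && d
= d && !a || a && d
= (!a || a) && d
= d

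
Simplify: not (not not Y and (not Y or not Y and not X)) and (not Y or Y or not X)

True

not (not not Y and (not Y or not Y and not X)) and (not Y or Y or not X)
= not (not not Y and not Y) and (not Y or Y or not X)
= (not Y or Y) and (not Y or Y or not X)
= not Y or Y
= True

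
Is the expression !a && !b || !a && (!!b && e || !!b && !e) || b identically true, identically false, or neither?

neither

!a && !b || !a && (!!b && e || !!b && !e) || b
= !a && !b || !a && !!b || b
= !a && !b || !a && b || b
= !a || b
This depends on a, b, so it is not a constant.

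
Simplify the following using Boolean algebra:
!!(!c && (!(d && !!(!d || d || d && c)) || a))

!!(!c && (!(d && !!(!d || d || d && c)) || a))
= !c && (!(d && !!(!d || d || d && c)) || a)   — double negation
= !c && (!(d && !!(!d || d)) || a)   — absorption
= !c && (!(d && (!d || d)) || a)   — double negation
= !c && (!d || a)   — complement / identity

!c && (!d || a)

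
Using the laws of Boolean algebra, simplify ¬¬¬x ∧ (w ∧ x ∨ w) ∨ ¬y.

¬x ∧ w ∨ ¬y

¬¬¬x ∧ (w ∧ x ∨ w) ∨ ¬y
= ¬¬¬x ∧ w ∨ ¬y
= ¬x ∧ w ∨ ¬y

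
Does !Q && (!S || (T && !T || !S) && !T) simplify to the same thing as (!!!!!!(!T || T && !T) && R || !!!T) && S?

E1: !Q && (!S || (T && !T || !S) && !T)
    = !Q && (!S || !S && !T)
    = !Q && !S
E2: (!!!!!!(!T || T && !T) && R || !!!T) && S
    = (!!!!(!T || T && !T) && R || !!!T) && S
    = (!!!!!T && R || !!!T) && S
    = (!!!T && R || !!!T) && S
    = !!!T && S
    = !T && S
These differ: at Q=0, R=0, S=0, T=0, E1 = 1 but E2 = 0.

No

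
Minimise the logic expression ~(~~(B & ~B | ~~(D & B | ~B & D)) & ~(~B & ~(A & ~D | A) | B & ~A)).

~D | ~A

~(~~(B & ~B | ~~(D & B | ~B & D)) & ~(~B & ~(A & ~D | A) | B & ~A))
= ~(~~(B & ~B | ~~(D & B | ~B & D)) & ~(~B & ~A | B & ~A))   — absorption
= ~(~~~~(D & B | ~B & D) & ~(~B & ~A | B & ~A))   — complement / identity
= ~(~~~~D & ~(~B & ~A | B & ~A))   — distribution
= ~(~~~~D & ~~A)   — distribution
= ~~~D | ~A   — De Morgan
= ~D | ~A   — double negation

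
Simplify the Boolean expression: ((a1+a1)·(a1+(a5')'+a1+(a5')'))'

((a1+a1)·(a1+(a5')'+a1+(a5')'))'
= ((a1+a1)·(a1+(a5')'))'
= (a1+a1·(a5')')'
= (a1+a1·a5)'
= a1'

a1'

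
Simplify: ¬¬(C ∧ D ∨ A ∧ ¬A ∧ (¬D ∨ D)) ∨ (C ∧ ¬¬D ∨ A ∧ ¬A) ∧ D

¬¬(C ∧ D ∨ A ∧ ¬A ∧ (¬D ∨ D)) ∨ (C ∧ ¬¬D ∨ A ∧ ¬A) ∧ D
= C ∧ D ∨ A ∧ ¬A ∧ (¬D ∨ D) ∨ (C ∧ ¬¬D ∨ A ∧ ¬A) ∧ D
= C ∧ D ∨ A ∧ ¬A ∧ (¬D ∨ D) ∨ (C ∧ D ∨ A ∧ ¬A) ∧ D
= C ∧ D ∨ A ∧ ¬A ∨ (C ∧ D ∨ A ∧ ¬A) ∧ D
= C ∧ D ∨ A ∧ ¬A
= C ∧ D

C ∧ D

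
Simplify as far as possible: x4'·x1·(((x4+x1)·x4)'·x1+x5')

x4'·x1

x4'·x1·(((x4+x1)·x4)'·x1+x5')
= x4'·x1·(x4'·x1+x5')
= x4'·x1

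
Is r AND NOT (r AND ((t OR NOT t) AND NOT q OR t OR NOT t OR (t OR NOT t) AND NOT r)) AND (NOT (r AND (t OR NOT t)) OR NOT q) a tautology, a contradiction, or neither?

r AND NOT (r AND ((t OR NOT t) AND NOT q OR t OR NOT t OR (t OR NOT t) AND NOT r)) AND (NOT (r AND (t OR NOT t)) OR NOT q)
= r AND NOT (r AND (t OR NOT t OR (t OR NOT t) AND NOT r)) AND (NOT (r AND (t OR NOT t)) OR NOT q)
= r AND NOT (r AND (t OR NOT t)) AND (NOT (r AND (t OR NOT t)) OR NOT q)
= r AND NOT (r AND (t OR NOT t))
= r AND NOT r
= FALSE

contradiction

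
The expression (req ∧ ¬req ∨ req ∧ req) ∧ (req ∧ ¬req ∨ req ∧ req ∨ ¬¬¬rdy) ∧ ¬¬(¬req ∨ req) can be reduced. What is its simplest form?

(req ∧ ¬req ∨ req ∧ req) ∧ (req ∧ ¬req ∨ req ∧ req ∨ ¬¬¬rdy) ∧ ¬¬(¬req ∨ req)
= (req ∧ ¬req ∨ req ∧ req) ∧ (req ∧ ¬req ∨ req ∧ req ∨ ¬rdy) ∧ ¬¬(¬req ∨ req)
= (req ∧ ¬req ∨ req ∧ req) ∧ ¬¬(¬req ∨ req)
= req ∧ ¬¬(¬req ∨ req)
= req ∧ (¬req ∨ req)
= req

req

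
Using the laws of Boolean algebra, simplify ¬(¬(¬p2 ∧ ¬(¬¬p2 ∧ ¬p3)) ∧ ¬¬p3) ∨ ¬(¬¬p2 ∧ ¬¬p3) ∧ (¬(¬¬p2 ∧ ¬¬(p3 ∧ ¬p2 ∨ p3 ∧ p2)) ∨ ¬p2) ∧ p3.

¬(¬(¬p2 ∧ ¬(¬¬p2 ∧ ¬p3)) ∧ ¬¬p3) ∨ ¬(¬¬p2 ∧ ¬¬p3) ∧ (¬(¬¬p2 ∧ ¬¬(p3 ∧ ¬p2 ∨ p3 ∧ p2)) ∨ ¬p2) ∧ p3
= ¬(¬(¬p2 ∧ ¬(¬¬p2 ∧ ¬p3)) ∧ ¬¬p3) ∨ ¬(¬¬p2 ∧ ¬¬p3) ∧ (¬(¬¬p2 ∧ ¬¬p3) ∨ ¬p2) ∧ p3   (distribution)
= ¬(¬(¬p2 ∧ (¬p2 ∨ p3)) ∧ ¬¬p3) ∨ ¬(¬¬p2 ∧ ¬¬p3) ∧ (¬(¬¬p2 ∧ ¬¬p3) ∨ ¬p2) ∧ p3   (De Morgan)
= ¬(¬(¬p2 ∧ (¬p2 ∨ p3)) ∧ ¬¬p3) ∨ ¬(¬¬p2 ∧ ¬¬p3) ∧ p3   (absorption)
= ¬(¬¬p2 ∧ ¬¬p3) ∨ ¬(¬¬p2 ∧ ¬¬p3) ∧ p3   (absorption)
= ¬(¬¬p2 ∧ ¬¬p3)   (absorption)
= ¬p2 ∨ ¬p3   (De Morgan)

¬p2 ∨ ¬p3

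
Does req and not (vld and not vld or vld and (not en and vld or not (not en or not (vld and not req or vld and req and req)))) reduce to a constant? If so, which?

no

req and not (vld and not vld or vld and (not en and vld or not (not en or not (vld and not req or vld and req and req))))
= req and not (vld and not vld or vld and (not en and vld or not (not en or not (vld and not req or vld and req))))   (idempotence)
= req and not (vld and not vld or vld and (not en and vld or en and (vld and not req or vld and req)))   (De Morgan)
= req and not (vld and not vld or vld and (not en and vld or en and vld))   (distribution)
= req and not (vld and not vld or vld and vld)   (distribution)
= req and not vld   (distribution)
This depends on req, vld, so it is not a constant.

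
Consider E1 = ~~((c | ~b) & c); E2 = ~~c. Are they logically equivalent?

E1: ~~((c | ~b) & c)
    = ~~c
    = c
E2: ~~c
    = c
Both reduce to c, so they are equivalent.

Yes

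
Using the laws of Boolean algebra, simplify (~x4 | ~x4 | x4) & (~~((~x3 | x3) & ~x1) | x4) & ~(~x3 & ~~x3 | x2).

(~x1 | x4) & ~x2

(~x4 | ~x4 | x4) & (~~((~x3 | x3) & ~x1) | x4) & ~(~x3 & ~~x3 | x2)
= (~x4 | ~x4 | x4) & ((~x3 | x3) & ~x1 | x4) & ~(~x3 & ~~x3 | x2)   [double negation]
= (~x4 | ~x4 | x4) & ((~x3 | x3) & ~x1 | x4) & ~(~x3 & x3 | x2)   [double negation]
= (~x4 | ~x4 | x4) & (~x1 | x4) & ~(~x3 & x3 | x2)   [complement / identity]
= (~x4 | x4) & (~x1 | x4) & ~(~x3 & x3 | x2)   [idempotence]
= (~x1 | x4) & ~(~x3 & x3 | x2)   [complement / identity]
= (~x1 | x4) & ~x2   [complement / identity]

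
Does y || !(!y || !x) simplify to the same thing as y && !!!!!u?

No

E1: y || !(!y || !x)
    = y || y && x   [De Morgan]
    = y   [absorption]
E2: y && !!!!!u
    = y && !!!u   [double negation]
    = y && !u   [double negation]
These differ: at u=1, x=1, y=1, E1 = 1 but E2 = 0.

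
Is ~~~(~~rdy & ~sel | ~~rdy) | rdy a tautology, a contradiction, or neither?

tautology

~~~(~~rdy & ~sel | ~~rdy) | rdy
= ~~~~~rdy | rdy
= ~~~rdy | rdy
= ~rdy | rdy
= 1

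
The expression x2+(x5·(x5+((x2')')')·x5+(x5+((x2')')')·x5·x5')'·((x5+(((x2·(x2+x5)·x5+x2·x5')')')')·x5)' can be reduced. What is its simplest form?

x2+(x5·(x5+((x2')')')·x5+(x5+((x2')')')·x5·x5')'·((x5+(((x2·(x2+x5)·x5+x2·x5')')')')·x5)'
= x2+(x5·(x5+((x2')')')·x5+(x5+((x2')')')·x5·x5')'·((x5+(((x2·x5+x2·x5')')')')·x5)'   (absorption)
= x2+((x5+((x2')')')·x5)'·((x5+(((x2·x5+x2·x5')')')')·x5)'   (distribution)
= x2+((x5+((x2')')')·x5)'·((x5+((x2')')')·x5)'   (distribution)
= x2+((x5+((x2')')')·x5)'   (idempotence)
= x2+((x5+x2')·x5)'   (double negation)
= x2+x5'   (absorption)

x2+x5'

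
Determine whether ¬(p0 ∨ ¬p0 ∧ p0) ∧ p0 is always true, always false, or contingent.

¬(p0 ∨ ¬p0 ∧ p0) ∧ p0
= ¬p0 ∧ p0
= False

always false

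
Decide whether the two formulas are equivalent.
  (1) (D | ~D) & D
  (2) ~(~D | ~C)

E1: (D | ~D) & D
    = D   (complement / identity)
E2: ~(~D | ~C)
    = D & C   (De Morgan)
These differ: at C=0, D=1, E1 = 1 but E2 = 0.

No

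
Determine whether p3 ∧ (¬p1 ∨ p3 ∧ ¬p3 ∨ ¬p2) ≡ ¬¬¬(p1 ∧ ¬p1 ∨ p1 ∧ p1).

No

E1: p3 ∧ (¬p1 ∨ p3 ∧ ¬p3 ∨ ¬p2)
    = p3 ∧ (¬p1 ∨ ¬p2)   — complement / identity
E2: ¬¬¬(p1 ∧ ¬p1 ∨ p1 ∧ p1)
    = ¬¬¬p1   — distribution
    = ¬p1   — double negation
These differ: at p1=0, p2=0, p3=0, E1 = 0 but E2 = 1.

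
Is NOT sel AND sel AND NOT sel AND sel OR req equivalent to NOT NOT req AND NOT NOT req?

Yes

E1: NOT sel AND sel AND NOT sel AND sel OR req
    = NOT sel AND sel OR req   — idempotence
    = req   — complement / identity
E2: NOT NOT req AND NOT NOT req
    = NOT NOT req   — idempotence
    = req   — double negation
Both reduce to req, so they are equivalent.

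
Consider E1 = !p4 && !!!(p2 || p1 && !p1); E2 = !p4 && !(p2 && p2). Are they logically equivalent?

Yes

E1: !p4 && !!!(p2 || p1 && !p1)
    = !p4 && !!!p2   (complement / identity)
    = !p4 && !p2   (double negation)
E2: !p4 && !(p2 && p2)
    = !p4 && !p2   (idempotence)
Both reduce to !p4 && !p2, so they are equivalent.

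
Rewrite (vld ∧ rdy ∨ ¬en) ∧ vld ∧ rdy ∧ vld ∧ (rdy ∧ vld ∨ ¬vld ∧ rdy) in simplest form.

vld ∧ rdy

(vld ∧ rdy ∨ ¬en) ∧ vld ∧ rdy ∧ vld ∧ (rdy ∧ vld ∨ ¬vld ∧ rdy)
= (vld ∧ rdy ∨ ¬en) ∧ vld ∧ rdy ∧ vld ∧ rdy   (distribution)
= vld ∧ rdy ∧ vld ∧ rdy   (absorption)
= vld ∧ rdy   (idempotence)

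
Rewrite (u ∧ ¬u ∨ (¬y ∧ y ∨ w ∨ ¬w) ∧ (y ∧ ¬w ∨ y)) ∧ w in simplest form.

y ∧ w

(u ∧ ¬u ∨ (¬y ∧ y ∨ w ∨ ¬w) ∧ (y ∧ ¬w ∨ y)) ∧ w
= (u ∧ ¬u ∨ (¬y ∧ y ∨ w ∨ ¬w) ∧ y) ∧ w   (absorption)
= (u ∧ ¬u ∨ (w ∨ ¬w) ∧ y) ∧ w   (complement / identity)
= (u ∧ ¬u ∨ y) ∧ w   (complement / identity)
= y ∧ w   (complement / identity)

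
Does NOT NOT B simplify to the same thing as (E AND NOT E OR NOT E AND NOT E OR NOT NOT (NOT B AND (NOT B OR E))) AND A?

E1: NOT NOT B
    = B   — double negation
E2: (E AND NOT E OR NOT E AND NOT E OR NOT NOT (NOT B AND (NOT B OR E))) AND A
    = (E AND NOT E OR NOT E AND NOT E OR NOT NOT NOT B) AND A   — absorption
    = (NOT E OR NOT NOT NOT B) AND A   — distribution
    = (NOT E OR NOT B) AND A   — double negation
These differ: at A=1, B=0, E=0, E1 = 0 but E2 = 1.

No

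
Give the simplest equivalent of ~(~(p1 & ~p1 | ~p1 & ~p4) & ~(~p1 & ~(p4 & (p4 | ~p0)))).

~(~(p1 & ~p1 | ~p1 & ~p4) & ~(~p1 & ~(p4 & (p4 | ~p0))))
= ~(~(p1 & ~p1 | ~p1 & ~p4) & ~(~p1 & ~p4))   — absorption
= p1 & ~p1 | ~p1 & ~p4 | ~p1 & ~p4   — De Morgan
= ~p1 & ~p4 | ~p1 & ~p4   — complement / identity
= ~p1 & ~p4   — idempotence

~p1 & ~p4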